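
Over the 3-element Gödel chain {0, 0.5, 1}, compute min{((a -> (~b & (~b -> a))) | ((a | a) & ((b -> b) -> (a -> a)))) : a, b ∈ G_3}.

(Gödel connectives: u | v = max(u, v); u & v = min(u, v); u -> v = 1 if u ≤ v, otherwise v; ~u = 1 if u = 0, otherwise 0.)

0.50

The minimum is attained at a = 0.5, b = 0.5:
  ~b: Gödel ¬ of 0.5 = 0 (operand ≠ 0)
  ~b: Gödel ¬ of 0.5 = 0 (operand ≠ 0)
  (~b -> a): 0 ≤ 0.5, so result = 1
  (~b & (~b -> a)) = min(0, 1) = 0
  (a -> (~b & (~b -> a))): 0.5 > 0, so result = 0
  (a | a) = max(0.5, 0.5) = 0.5
  (b -> b): 0.5 ≤ 0.5, so result = 1
  (a -> a): 0.5 ≤ 0.5, so result = 1
  ((b -> b) -> (a -> a)): 1 ≤ 1, so result = 1
  ((a | a) & ((b -> b) -> (a -> a))) = min(0.5, 1) = 0.5
  ((a -> (~b & (~b -> a))) | ((a | a) & ((b -> b) -> (a -> a)))) = max(0, 0.5) = 0.5
Checking all 9 assignments confirms none give a value below 0.50.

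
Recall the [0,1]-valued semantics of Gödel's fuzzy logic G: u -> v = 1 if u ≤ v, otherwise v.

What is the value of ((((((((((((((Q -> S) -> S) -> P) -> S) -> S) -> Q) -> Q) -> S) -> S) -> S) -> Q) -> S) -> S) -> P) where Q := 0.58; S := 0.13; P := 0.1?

(Q -> S): 0.58 > 0.13, so result = 0.13
((Q -> S) -> S): 0.13 ≤ 0.13, so result = 1
(((Q -> S) -> S) -> P): 1 > 0.1, so result = 0.1
((((Q -> S) -> S) -> P) -> S): 0.1 ≤ 0.13, so result = 1
(((((Q -> S) -> S) -> P) -> S) -> S): 1 > 0.13, so result = 0.13
((((((Q -> S) -> S) -> P) -> S) -> S) -> Q): 0.13 ≤ 0.58, so result = 1
(((((((Q -> S) -> S) -> P) -> S) -> S) -> Q) -> Q): 1 > 0.58, so result = 0.58
((((((((Q -> S) -> S) -> P) -> S) -> S) -> Q) -> Q) -> S): 0.58 > 0.13, so result = 0.13
(((((((((Q -> S) -> S) -> P) -> S) -> S) -> Q) -> Q) -> S) -> S): 0.13 ≤ 0.13, so result = 1
((((((((((Q -> S) -> S) -> P) -> S) -> S) -> Q) -> Q) -> S) -> S) -> S): 1 > 0.13, so result = 0.13
(((((((((((Q -> S) -> S) -> P) -> S) -> S) -> Q) -> Q) -> S) -> S) -> S) -> Q): 0.13 ≤ 0.58, so result = 1
((((((((((((Q -> S) -> S) -> P) -> S) -> S) -> Q) -> Q) -> S) -> S) -> S) -> Q) -> S): 1 > 0.13, so result = 0.13
(((((((((((((Q -> S) -> S) -> P) -> S) -> S) -> Q) -> Q) -> S) -> S) -> S) -> Q) -> S) -> S): 0.13 ≤ 0.13, so result = 1
((((((((((((((Q -> S) -> S) -> P) -> S) -> S) -> Q) -> Q) -> S) -> S) -> S) -> Q) -> S) -> S) -> P): 1 > 0.1, so result = 0.1

0.10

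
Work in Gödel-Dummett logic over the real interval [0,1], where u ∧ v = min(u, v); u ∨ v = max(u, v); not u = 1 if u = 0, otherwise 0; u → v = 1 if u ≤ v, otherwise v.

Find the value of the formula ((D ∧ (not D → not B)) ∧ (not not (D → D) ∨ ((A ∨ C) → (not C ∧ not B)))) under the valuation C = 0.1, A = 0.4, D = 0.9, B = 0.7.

not D: Gödel ¬ of 0.9 = 0 (operand ≠ 0)
not B: Gödel ¬ of 0.7 = 0 (operand ≠ 0)
(not D → not B): 0 ≤ 0, so result = 1
(D ∧ (not D → not B)) = min(0.9, 1) = 0.9
(D → D): 0.9 ≤ 0.9, so result = 1
not (D → D): Gödel ¬ of 1 = 0 (operand ≠ 0)
not not (D → D): Gödel ¬ of 0 = 1 (operand is 0)
(A ∨ C) = max(0.4, 0.1) = 0.4
not C: Gödel ¬ of 0.1 = 0 (operand ≠ 0)
not B: Gödel ¬ of 0.7 = 0 (operand ≠ 0)
(not C ∧ not B) = min(0, 0) = 0
((A ∨ C) → (not C ∧ not B)): 0.4 > 0, so result = 0
(not not (D → D) ∨ ((A ∨ C) → (not C ∧ not B))) = max(1, 0) = 1
((D ∧ (not D → not B)) ∧ (not not (D → D) ∨ ((A ∨ C) → (not C ∧ not B)))) = min(0.9, 1) = 0.9

0.90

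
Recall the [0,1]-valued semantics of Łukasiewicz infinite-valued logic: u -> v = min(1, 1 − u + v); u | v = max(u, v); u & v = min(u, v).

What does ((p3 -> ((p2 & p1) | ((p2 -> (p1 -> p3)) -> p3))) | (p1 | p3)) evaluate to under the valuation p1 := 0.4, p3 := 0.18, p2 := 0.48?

1.00

(p2 & p1) = min(0.48, 0.4) = 0.4
(p1 -> p3): min(1, 1 − 0.4 + 0.18) = 0.78
(p2 -> (p1 -> p3)): min(1, 1 − 0.48 + 0.78) = 1
((p2 -> (p1 -> p3)) -> p3): min(1, 1 − 1 + 0.18) = 0.18
((p2 & p1) | ((p2 -> (p1 -> p3)) -> p3)) = max(0.4, 0.18) = 0.4
(p3 -> ((p2 & p1) | ((p2 -> (p1 -> p3)) -> p3))): min(1, 1 − 0.18 + 0.4) = 1
(p1 | p3) = max(0.4, 0.18) = 0.4
((p3 -> ((p2 & p1) | ((p2 -> (p1 -> p3)) -> p3))) | (p1 | p3)) = max(1, 0.4) = 1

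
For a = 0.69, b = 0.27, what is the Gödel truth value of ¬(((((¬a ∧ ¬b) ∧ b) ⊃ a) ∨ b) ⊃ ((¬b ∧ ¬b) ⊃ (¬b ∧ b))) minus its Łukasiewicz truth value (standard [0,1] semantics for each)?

-0.46

Gödel evaluation:
  ¬a: Gödel ¬ of 0.69 = 0 (operand ≠ 0)
  ¬b: Gödel ¬ of 0.27 = 0 (operand ≠ 0)
  (¬a ∧ ¬b) = min(0, 0) = 0
  ((¬a ∧ ¬b) ∧ b) = min(0, 0.27) = 0
  (((¬a ∧ ¬b) ∧ b) ⊃ a): 0 ≤ 0.69, so result = 1
  ((((¬a ∧ ¬b) ∧ b) ⊃ a) ∨ b) = max(1, 0.27) = 1
  ¬b: Gödel ¬ of 0.27 = 0 (operand ≠ 0)
  ¬b: Gödel ¬ of 0.27 = 0 (operand ≠ 0)
  (¬b ∧ ¬b) = min(0, 0) = 0
  ¬b: Gödel ¬ of 0.27 = 0 (operand ≠ 0)
  (¬b ∧ b) = min(0, 0.27) = 0
  ((¬b ∧ ¬b) ⊃ (¬b ∧ b)): 0 ≤ 0, so result = 1
  (((((¬a ∧ ¬b) ∧ b) ⊃ a) ∨ b) ⊃ ((¬b ∧ ¬b) ⊃ (¬b ∧ b))): 1 ≤ 1, so result = 1
  ¬(((((¬a ∧ ¬b) ∧ b) ⊃ a) ∨ b) ⊃ ((¬b ∧ ¬b) ⊃ (¬b ∧ b))): Gödel ¬ of 1 = 0 (operand ≠ 0)
  Gödel value = 0
Łukasiewicz evaluation:
  ¬a: Łukasiewicz ¬ gives 1 − 0.69 = 0.31
  ¬b: Łukasiewicz ¬ gives 1 − 0.27 = 0.73
  (¬a ∧ ¬b) = min(0.31, 0.73) = 0.31
  ((¬a ∧ ¬b) ∧ b) = min(0.31, 0.27) = 0.27
  (((¬a ∧ ¬b) ∧ b) ⊃ a): min(1, 1 − 0.27 + 0.69) = 1
  ((((¬a ∧ ¬b) ∧ b) ⊃ a) ∨ b) = max(1, 0.27) = 1
  ¬b: Łukasiewicz ¬ gives 1 − 0.27 = 0.73
  ¬b: Łukasiewicz ¬ gives 1 − 0.27 = 0.73
  (¬b ∧ ¬b) = min(0.73, 0.73) = 0.73
  ¬b: Łukasiewicz ¬ gives 1 − 0.27 = 0.73
  (¬b ∧ b) = min(0.73, 0.27) = 0.27
  ((¬b ∧ ¬b) ⊃ (¬b ∧ b)): min(1, 1 − 0.73 + 0.27) = 0.54
  (((((¬a ∧ ¬b) ∧ b) ⊃ a) ∨ b) ⊃ ((¬b ∧ ¬b) ⊃ (¬b ∧ b))): min(1, 1 − 1 + 0.54) = 0.54
  ¬(((((¬a ∧ ¬b) ∧ b) ⊃ a) ∨ b) ⊃ ((¬b ∧ ¬b) ⊃ (¬b ∧ b))): Łukasiewicz ¬ gives 1 − 0.54 = 0.46
  Łukasiewicz value = 0.46
Difference: 0 − 0.46 = -0.46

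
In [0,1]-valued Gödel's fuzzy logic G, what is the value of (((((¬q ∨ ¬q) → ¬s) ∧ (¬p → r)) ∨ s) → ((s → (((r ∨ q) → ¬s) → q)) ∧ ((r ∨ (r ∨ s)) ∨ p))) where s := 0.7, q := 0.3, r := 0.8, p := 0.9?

0.90

¬q: Gödel ¬ of 0.3 = 0 (operand ≠ 0)
¬q: Gödel ¬ of 0.3 = 0 (operand ≠ 0)
(¬q ∨ ¬q) = max(0, 0) = 0
¬s: Gödel ¬ of 0.7 = 0 (operand ≠ 0)
((¬q ∨ ¬q) → ¬s): 0 ≤ 0, so result = 1
¬p: Gödel ¬ of 0.9 = 0 (operand ≠ 0)
(¬p → r): 0 ≤ 0.8, so result = 1
(((¬q ∨ ¬q) → ¬s) ∧ (¬p → r)) = min(1, 1) = 1
((((¬q ∨ ¬q) → ¬s) ∧ (¬p → r)) ∨ s) = max(1, 0.7) = 1
(r ∨ q) = max(0.8, 0.3) = 0.8
¬s: Gödel ¬ of 0.7 = 0 (operand ≠ 0)
((r ∨ q) → ¬s): 0.8 > 0, so result = 0
(((r ∨ q) → ¬s) → q): 0 ≤ 0.3, so result = 1
(s → (((r ∨ q) → ¬s) → q)): 0.7 ≤ 1, so result = 1
(r ∨ s) = max(0.8, 0.7) = 0.8
(r ∨ (r ∨ s)) = max(0.8, 0.8) = 0.8
((r ∨ (r ∨ s)) ∨ p) = max(0.8, 0.9) = 0.9
((s → (((r ∨ q) → ¬s) → q)) ∧ ((r ∨ (r ∨ s)) ∨ p)) = min(1, 0.9) = 0.9
(((((¬q ∨ ¬q) → ¬s) ∧ (¬p → r)) ∨ s) → ((s → (((r ∨ q) → ¬s) → q)) ∧ ((r ∨ (r ∨ s)) ∨ p))): 1 > 0.9, so result = 0.9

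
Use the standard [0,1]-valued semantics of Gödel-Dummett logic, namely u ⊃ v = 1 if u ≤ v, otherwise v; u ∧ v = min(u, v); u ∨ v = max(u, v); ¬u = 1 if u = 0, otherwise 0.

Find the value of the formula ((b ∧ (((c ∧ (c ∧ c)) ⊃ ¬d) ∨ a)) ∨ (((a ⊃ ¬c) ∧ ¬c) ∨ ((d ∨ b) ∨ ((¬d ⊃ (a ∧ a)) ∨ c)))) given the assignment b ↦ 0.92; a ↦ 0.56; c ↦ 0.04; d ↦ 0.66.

1.00

(c ∧ c) = min(0.04, 0.04) = 0.04
(c ∧ (c ∧ c)) = min(0.04, 0.04) = 0.04
¬d: Gödel ¬ of 0.66 = 0 (operand ≠ 0)
((c ∧ (c ∧ c)) ⊃ ¬d): 0.04 > 0, so result = 0
(((c ∧ (c ∧ c)) ⊃ ¬d) ∨ a) = max(0, 0.56) = 0.56
(b ∧ (((c ∧ (c ∧ c)) ⊃ ¬d) ∨ a)) = min(0.92, 0.56) = 0.56
¬c: Gödel ¬ of 0.04 = 0 (operand ≠ 0)
(a ⊃ ¬c): 0.56 > 0, so result = 0
¬c: Gödel ¬ of 0.04 = 0 (operand ≠ 0)
((a ⊃ ¬c) ∧ ¬c) = min(0, 0) = 0
(d ∨ b) = max(0.66, 0.92) = 0.92
¬d: Gödel ¬ of 0.66 = 0 (operand ≠ 0)
(a ∧ a) = min(0.56, 0.56) = 0.56
(¬d ⊃ (a ∧ a)): 0 ≤ 0.56, so result = 1
((¬d ⊃ (a ∧ a)) ∨ c) = max(1, 0.04) = 1
((d ∨ b) ∨ ((¬d ⊃ (a ∧ a)) ∨ c)) = max(0.92, 1) = 1
(((a ⊃ ¬c) ∧ ¬c) ∨ ((d ∨ b) ∨ ((¬d ⊃ (a ∧ a)) ∨ c))) = max(0, 1) = 1
((b ∧ (((c ∧ (c ∧ c)) ⊃ ¬d) ∨ a)) ∨ (((a ⊃ ¬c) ∧ ¬c) ∨ ((d ∨ b) ∨ ((¬d ⊃ (a ∧ a)) ∨ c)))) = max(0.56, 1) = 1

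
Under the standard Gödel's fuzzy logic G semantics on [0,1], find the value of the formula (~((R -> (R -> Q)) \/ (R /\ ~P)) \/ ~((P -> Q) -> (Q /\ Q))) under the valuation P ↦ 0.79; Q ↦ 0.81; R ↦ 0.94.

(R -> Q): 0.94 > 0.81, so result = 0.81
(R -> (R -> Q)): 0.94 > 0.81, so result = 0.81
~P: Gödel ¬ of 0.79 = 0 (operand ≠ 0)
(R /\ ~P) = min(0.94, 0) = 0
((R -> (R -> Q)) \/ (R /\ ~P)) = max(0.81, 0) = 0.81
~((R -> (R -> Q)) \/ (R /\ ~P)): Gödel ¬ of 0.81 = 0 (operand ≠ 0)
(P -> Q): 0.79 ≤ 0.81, so result = 1
(Q /\ Q) = min(0.81, 0.81) = 0.81
((P -> Q) -> (Q /\ Q)): 1 > 0.81, so result = 0.81
~((P -> Q) -> (Q /\ Q)): Gödel ¬ of 0.81 = 0 (operand ≠ 0)
(~((R -> (R -> Q)) \/ (R /\ ~P)) \/ ~((P -> Q) -> (Q /\ Q))) = max(0, 0) = 0

0.00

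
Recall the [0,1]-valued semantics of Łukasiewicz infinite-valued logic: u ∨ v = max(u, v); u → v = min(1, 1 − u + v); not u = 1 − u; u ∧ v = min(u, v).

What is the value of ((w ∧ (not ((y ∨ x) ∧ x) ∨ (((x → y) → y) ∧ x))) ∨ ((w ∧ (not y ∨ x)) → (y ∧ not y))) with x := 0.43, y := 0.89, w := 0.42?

0.69

(y ∨ x) = max(0.89, 0.43) = 0.89
((y ∨ x) ∧ x) = min(0.89, 0.43) = 0.43
not ((y ∨ x) ∧ x): Łukasiewicz ¬ gives 1 − 0.43 = 0.57
(x → y): min(1, 1 − 0.43 + 0.89) = 1
((x → y) → y): min(1, 1 − 1 + 0.89) = 0.89
(((x → y) → y) ∧ x) = min(0.89, 0.43) = 0.43
(not ((y ∨ x) ∧ x) ∨ (((x → y) → y) ∧ x)) = max(0.57, 0.43) = 0.57
(w ∧ (not ((y ∨ x) ∧ x) ∨ (((x → y) → y) ∧ x))) = min(0.42, 0.57) = 0.42
not y: Łukasiewicz ¬ gives 1 − 0.89 = 0.11
(not y ∨ x) = max(0.11, 0.43) = 0.43
(w ∧ (not y ∨ x)) = min(0.42, 0.43) = 0.42
not y: Łukasiewicz ¬ gives 1 − 0.89 = 0.11
(y ∧ not y) = min(0.89, 0.11) = 0.11
((w ∧ (not y ∨ x)) → (y ∧ not y)): min(1, 1 − 0.42 + 0.11) = 0.69
((w ∧ (not ((y ∨ x) ∧ x) ∨ (((x → y) → y) ∧ x))) ∨ ((w ∧ (not y ∨ x)) → (y ∧ not y))) = max(0.42, 0.69) = 0.69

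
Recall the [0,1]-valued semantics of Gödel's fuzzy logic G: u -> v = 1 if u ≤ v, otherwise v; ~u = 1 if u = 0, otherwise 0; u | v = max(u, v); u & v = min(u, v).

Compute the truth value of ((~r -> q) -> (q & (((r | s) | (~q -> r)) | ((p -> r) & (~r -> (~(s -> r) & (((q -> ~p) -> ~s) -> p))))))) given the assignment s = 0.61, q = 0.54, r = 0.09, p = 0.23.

~r: Gödel ¬ of 0.09 = 0 (operand ≠ 0)
(~r -> q): 0 ≤ 0.54, so result = 1
(r | s) = max(0.09, 0.61) = 0.61
~q: Gödel ¬ of 0.54 = 0 (operand ≠ 0)
(~q -> r): 0 ≤ 0.09, so result = 1
((r | s) | (~q -> r)) = max(0.61, 1) = 1
(p -> r): 0.23 > 0.09, so result = 0.09
~r: Gödel ¬ of 0.09 = 0 (operand ≠ 0)
(s -> r): 0.61 > 0.09, so result = 0.09
~(s -> r): Gödel ¬ of 0.09 = 0 (operand ≠ 0)
~p: Gödel ¬ of 0.23 = 0 (operand ≠ 0)
(q -> ~p): 0.54 > 0, so result = 0
~s: Gödel ¬ of 0.61 = 0 (operand ≠ 0)
((q -> ~p) -> ~s): 0 ≤ 0, so result = 1
(((q -> ~p) -> ~s) -> p): 1 > 0.23, so result = 0.23
(~(s -> r) & (((q -> ~p) -> ~s) -> p)) = min(0, 0.23) = 0
(~r -> (~(s -> r) & (((q -> ~p) -> ~s) -> p))): 0 ≤ 0, so result = 1
((p -> r) & (~r -> (~(s -> r) & (((q -> ~p) -> ~s) -> p)))) = min(0.09, 1) = 0.09
(((r | s) | (~q -> r)) | ((p -> r) & (~r -> (~(s -> r) & (((q -> ~p) -> ~s) -> p))))) = max(1, 0.09) = 1
(q & (((r | s) | (~q -> r)) | ((p -> r) & (~r -> (~(s -> r) & (((q -> ~p) -> ~s) -> p)))))) = min(0.54, 1) = 0.54
((~r -> q) -> (q & (((r | s) | (~q -> r)) | ((p -> r) & (~r -> (~(s -> r) & (((q -> ~p) -> ~s) -> p))))))): 1 > 0.54, so result = 0.54

0.54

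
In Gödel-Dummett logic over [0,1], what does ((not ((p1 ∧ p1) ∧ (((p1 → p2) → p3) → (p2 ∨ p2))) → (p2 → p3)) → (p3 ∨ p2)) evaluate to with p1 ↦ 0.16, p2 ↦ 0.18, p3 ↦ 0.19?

(p1 ∧ p1) = min(0.16, 0.16) = 0.16
(p1 → p2): 0.16 ≤ 0.18, so result = 1
((p1 → p2) → p3): 1 > 0.19, so result = 0.19
(p2 ∨ p2) = max(0.18, 0.18) = 0.18
(((p1 → p2) → p3) → (p2 ∨ p2)): 0.19 > 0.18, so result = 0.18
((p1 ∧ p1) ∧ (((p1 → p2) → p3) → (p2 ∨ p2))) = min(0.16, 0.18) = 0.16
not ((p1 ∧ p1) ∧ (((p1 → p2) → p3) → (p2 ∨ p2))): Gödel ¬ of 0.16 = 0 (operand ≠ 0)
(p2 → p3): 0.18 ≤ 0.19, so result = 1
(not ((p1 ∧ p1) ∧ (((p1 → p2) → p3) → (p2 ∨ p2))) → (p2 → p3)): 0 ≤ 1, so result = 1
(p3 ∨ p2) = max(0.19, 0.18) = 0.19
((not ((p1 ∧ p1) ∧ (((p1 → p2) → p3) → (p2 ∨ p2))) → (p2 → p3)) → (p3 ∨ p2)): 1 > 0.19, so result = 0.19

0.19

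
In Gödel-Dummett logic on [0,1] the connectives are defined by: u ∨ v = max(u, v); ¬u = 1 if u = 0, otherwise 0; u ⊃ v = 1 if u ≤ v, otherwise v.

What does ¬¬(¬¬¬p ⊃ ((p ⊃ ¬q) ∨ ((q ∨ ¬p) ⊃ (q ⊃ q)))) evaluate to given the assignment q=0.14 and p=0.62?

1.00

¬p: Gödel ¬ of 0.62 = 0 (operand ≠ 0)
¬¬p: Gödel ¬ of 0 = 1 (operand is 0)
¬¬¬p: Gödel ¬ of 1 = 0 (operand ≠ 0)
¬q: Gödel ¬ of 0.14 = 0 (operand ≠ 0)
(p ⊃ ¬q): 0.62 > 0, so result = 0
¬p: Gödel ¬ of 0.62 = 0 (operand ≠ 0)
(q ∨ ¬p) = max(0.14, 0) = 0.14
(q ⊃ q): 0.14 ≤ 0.14, so result = 1
((q ∨ ¬p) ⊃ (q ⊃ q)): 0.14 ≤ 1, so result = 1
((p ⊃ ¬q) ∨ ((q ∨ ¬p) ⊃ (q ⊃ q))) = max(0, 1) = 1
(¬¬¬p ⊃ ((p ⊃ ¬q) ∨ ((q ∨ ¬p) ⊃ (q ⊃ q)))): 0 ≤ 1, so result = 1
¬(¬¬¬p ⊃ ((p ⊃ ¬q) ∨ ((q ∨ ¬p) ⊃ (q ⊃ q)))): Gödel ¬ of 1 = 0 (operand ≠ 0)
¬¬(¬¬¬p ⊃ ((p ⊃ ¬q) ∨ ((q ∨ ¬p) ⊃ (q ⊃ q)))): Gödel ¬ of 0 = 1 (operand is 0)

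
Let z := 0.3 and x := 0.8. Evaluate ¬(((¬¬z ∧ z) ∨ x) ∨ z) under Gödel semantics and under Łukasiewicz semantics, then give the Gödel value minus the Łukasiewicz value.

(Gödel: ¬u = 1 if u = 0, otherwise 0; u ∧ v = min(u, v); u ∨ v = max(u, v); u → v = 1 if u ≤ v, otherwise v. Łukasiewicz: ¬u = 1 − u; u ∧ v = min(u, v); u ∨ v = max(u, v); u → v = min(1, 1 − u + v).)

Gödel evaluation:
  ¬z: Gödel ¬ of 0.3 = 0 (operand ≠ 0)
  ¬¬z: Gödel ¬ of 0 = 1 (operand is 0)
  (¬¬z ∧ z) = min(1, 0.3) = 0.3
  ((¬¬z ∧ z) ∨ x) = max(0.3, 0.8) = 0.8
  (((¬¬z ∧ z) ∨ x) ∨ z) = max(0.8, 0.3) = 0.8
  ¬(((¬¬z ∧ z) ∨ x) ∨ z): Gödel ¬ of 0.8 = 0 (operand ≠ 0)
  Gödel value = 0
Łukasiewicz evaluation:
  ¬z: Łukasiewicz ¬ gives 1 − 0.3 = 0.7
  ¬¬z: Łukasiewicz ¬ gives 1 − 0.7 = 0.3
  (¬¬z ∧ z) = min(0.3, 0.3) = 0.3
  ((¬¬z ∧ z) ∨ x) = max(0.3, 0.8) = 0.8
  (((¬¬z ∧ z) ∨ x) ∨ z) = max(0.8, 0.3) = 0.8
  ¬(((¬¬z ∧ z) ∨ x) ∨ z): Łukasiewicz ¬ gives 1 − 0.8 = 0.2
  Łukasiewicz value = 0.2
Difference: 0 − 0.2 = -0.20

-0.20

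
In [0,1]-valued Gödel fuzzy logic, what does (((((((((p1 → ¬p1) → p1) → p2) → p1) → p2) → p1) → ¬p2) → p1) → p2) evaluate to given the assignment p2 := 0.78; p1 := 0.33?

¬p1: Gödel ¬ of 0.33 = 0 (operand ≠ 0)
(p1 → ¬p1): 0.33 > 0, so result = 0
((p1 → ¬p1) → p1): 0 ≤ 0.33, so result = 1
(((p1 → ¬p1) → p1) → p2): 1 > 0.78, so result = 0.78
((((p1 → ¬p1) → p1) → p2) → p1): 0.78 > 0.33, so result = 0.33
(((((p1 → ¬p1) → p1) → p2) → p1) → p2): 0.33 ≤ 0.78, so result = 1
((((((p1 → ¬p1) → p1) → p2) → p1) → p2) → p1): 1 > 0.33, so result = 0.33
¬p2: Gödel ¬ of 0.78 = 0 (operand ≠ 0)
(((((((p1 → ¬p1) → p1) → p2) → p1) → p2) → p1) → ¬p2): 0.33 > 0, so result = 0
((((((((p1 → ¬p1) → p1) → p2) → p1) → p2) → p1) → ¬p2) → p1): 0 ≤ 0.33, so result = 1
(((((((((p1 → ¬p1) → p1) → p2) → p1) → p2) → p1) → ¬p2) → p1) → p2): 1 > 0.78, so result = 0.78

0.78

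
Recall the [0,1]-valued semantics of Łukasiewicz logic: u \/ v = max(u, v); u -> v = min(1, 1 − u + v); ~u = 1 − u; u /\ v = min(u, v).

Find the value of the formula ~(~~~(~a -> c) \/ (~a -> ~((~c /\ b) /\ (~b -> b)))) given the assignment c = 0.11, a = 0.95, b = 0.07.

0.00

~a: Łukasiewicz ¬ gives 1 − 0.95 = 0.05
(~a -> c): min(1, 1 − 0.05 + 0.11) = 1
~(~a -> c): Łukasiewicz ¬ gives 1 − 1 = 0
~~(~a -> c): Łukasiewicz ¬ gives 1 − 0 = 1
~~~(~a -> c): Łukasiewicz ¬ gives 1 − 1 = 0
~a: Łukasiewicz ¬ gives 1 − 0.95 = 0.05
~c: Łukasiewicz ¬ gives 1 − 0.11 = 0.89
(~c /\ b) = min(0.89, 0.07) = 0.07
~b: Łukasiewicz ¬ gives 1 − 0.07 = 0.93
(~b -> b): min(1, 1 − 0.93 + 0.07) = 0.14
((~c /\ b) /\ (~b -> b)) = min(0.07, 0.14) = 0.07
~((~c /\ b) /\ (~b -> b)): Łukasiewicz ¬ gives 1 − 0.07 = 0.93
(~a -> ~((~c /\ b) /\ (~b -> b))): min(1, 1 − 0.05 + 0.93) = 1
(~~~(~a -> c) \/ (~a -> ~((~c /\ b) /\ (~b -> b)))) = max(0, 1) = 1
~(~~~(~a -> c) \/ (~a -> ~((~c /\ b) /\ (~b -> b)))): Łukasiewicz ¬ gives 1 − 1 = 0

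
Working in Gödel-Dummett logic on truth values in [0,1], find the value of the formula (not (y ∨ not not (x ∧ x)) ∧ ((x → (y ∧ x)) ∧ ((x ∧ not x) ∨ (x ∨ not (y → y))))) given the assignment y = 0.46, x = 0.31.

0.00

(x ∧ x) = min(0.31, 0.31) = 0.31
not (x ∧ x): Gödel ¬ of 0.31 = 0 (operand ≠ 0)
not not (x ∧ x): Gödel ¬ of 0 = 1 (operand is 0)
(y ∨ not not (x ∧ x)) = max(0.46, 1) = 1
not (y ∨ not not (x ∧ x)): Gödel ¬ of 1 = 0 (operand ≠ 0)
(y ∧ x) = min(0.46, 0.31) = 0.31
(x → (y ∧ x)): 0.31 ≤ 0.31, so result = 1
not x: Gödel ¬ of 0.31 = 0 (operand ≠ 0)
(x ∧ not x) = min(0.31, 0) = 0
(y → y): 0.46 ≤ 0.46, so result = 1
not (y → y): Gödel ¬ of 1 = 0 (operand ≠ 0)
(x ∨ not (y → y)) = max(0.31, 0) = 0.31
((x ∧ not x) ∨ (x ∨ not (y → y))) = max(0, 0.31) = 0.31
((x → (y ∧ x)) ∧ ((x ∧ not x) ∨ (x ∨ not (y → y)))) = min(1, 0.31) = 0.31
(not (y ∨ not not (x ∧ x)) ∧ ((x → (y ∧ x)) ∧ ((x ∧ not x) ∨ (x ∨ not (y → y))))) = min(0, 0.31) = 0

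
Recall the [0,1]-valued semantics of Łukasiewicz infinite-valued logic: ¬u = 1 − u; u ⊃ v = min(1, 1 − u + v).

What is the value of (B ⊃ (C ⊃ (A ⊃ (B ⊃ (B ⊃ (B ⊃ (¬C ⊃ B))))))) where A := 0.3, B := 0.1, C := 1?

¬C: Łukasiewicz ¬ gives 1 − 1 = 0
(¬C ⊃ B): min(1, 1 − 0 + 0.1) = 1
(B ⊃ (¬C ⊃ B)): min(1, 1 − 0.1 + 1) = 1
(B ⊃ (B ⊃ (¬C ⊃ B))): min(1, 1 − 0.1 + 1) = 1
(B ⊃ (B ⊃ (B ⊃ (¬C ⊃ B)))): min(1, 1 − 0.1 + 1) = 1
(A ⊃ (B ⊃ (B ⊃ (B ⊃ (¬C ⊃ B))))): min(1, 1 − 0.3 + 1) = 1
(C ⊃ (A ⊃ (B ⊃ (B ⊃ (B ⊃ (¬C ⊃ B)))))): min(1, 1 − 1 + 1) = 1
(B ⊃ (C ⊃ (A ⊃ (B ⊃ (B ⊃ (B ⊃ (¬C ⊃ B))))))): min(1, 1 − 0.1 + 1) = 1

1.00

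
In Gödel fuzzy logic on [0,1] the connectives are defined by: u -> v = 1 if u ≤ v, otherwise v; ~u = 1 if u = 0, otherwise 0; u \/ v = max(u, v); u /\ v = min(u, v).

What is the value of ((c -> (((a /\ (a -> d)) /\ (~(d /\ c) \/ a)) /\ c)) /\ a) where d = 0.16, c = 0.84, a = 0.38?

(a -> d): 0.38 > 0.16, so result = 0.16
(a /\ (a -> d)) = min(0.38, 0.16) = 0.16
(d /\ c) = min(0.16, 0.84) = 0.16
~(d /\ c): Gödel ¬ of 0.16 = 0 (operand ≠ 0)
(~(d /\ c) \/ a) = max(0, 0.38) = 0.38
((a /\ (a -> d)) /\ (~(d /\ c) \/ a)) = min(0.16, 0.38) = 0.16
(((a /\ (a -> d)) /\ (~(d /\ c) \/ a)) /\ c) = min(0.16, 0.84) = 0.16
(c -> (((a /\ (a -> d)) /\ (~(d /\ c) \/ a)) /\ c)): 0.84 > 0.16, so result = 0.16
((c -> (((a /\ (a -> d)) /\ (~(d /\ c) \/ a)) /\ c)) /\ a) = min(0.16, 0.38) = 0.16

0.16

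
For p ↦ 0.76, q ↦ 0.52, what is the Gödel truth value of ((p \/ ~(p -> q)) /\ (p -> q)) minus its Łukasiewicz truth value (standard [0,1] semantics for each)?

-0.24

Gödel evaluation:
  (p -> q): 0.76 > 0.52, so result = 0.52
  ~(p -> q): Gödel ¬ of 0.52 = 0 (operand ≠ 0)
  (p \/ ~(p -> q)) = max(0.76, 0) = 0.76
  (p -> q): 0.76 > 0.52, so result = 0.52
  ((p \/ ~(p -> q)) /\ (p -> q)) = min(0.76, 0.52) = 0.52
  Gödel value = 0.52
Łukasiewicz evaluation:
  (p -> q): min(1, 1 − 0.76 + 0.52) = 0.76
  ~(p -> q): Łukasiewicz ¬ gives 1 − 0.76 = 0.24
  (p \/ ~(p -> q)) = max(0.76, 0.24) = 0.76
  (p -> q): min(1, 1 − 0.76 + 0.52) = 0.76
  ((p \/ ~(p -> q)) /\ (p -> q)) = min(0.76, 0.76) = 0.76
  Łukasiewicz value = 0.76
Difference: 0.52 − 0.76 = -0.24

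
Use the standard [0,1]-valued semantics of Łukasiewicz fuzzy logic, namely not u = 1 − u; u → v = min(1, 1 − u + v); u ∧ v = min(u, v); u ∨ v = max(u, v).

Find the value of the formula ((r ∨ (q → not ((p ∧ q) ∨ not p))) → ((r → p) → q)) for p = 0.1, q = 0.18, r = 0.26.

(p ∧ q) = min(0.1, 0.18) = 0.1
not p: Łukasiewicz ¬ gives 1 − 0.1 = 0.9
((p ∧ q) ∨ not p) = max(0.1, 0.9) = 0.9
not ((p ∧ q) ∨ not p): Łukasiewicz ¬ gives 1 − 0.9 = 0.1
(q → not ((p ∧ q) ∨ not p)): min(1, 1 − 0.18 + 0.1) = 0.92
(r ∨ (q → not ((p ∧ q) ∨ not p))) = max(0.26, 0.92) = 0.92
(r → p): min(1, 1 − 0.26 + 0.1) = 0.84
((r → p) → q): min(1, 1 − 0.84 + 0.18) = 0.34
((r ∨ (q → not ((p ∧ q) ∨ not p))) → ((r → p) → q)): min(1, 1 − 0.92 + 0.34) = 0.42

0.42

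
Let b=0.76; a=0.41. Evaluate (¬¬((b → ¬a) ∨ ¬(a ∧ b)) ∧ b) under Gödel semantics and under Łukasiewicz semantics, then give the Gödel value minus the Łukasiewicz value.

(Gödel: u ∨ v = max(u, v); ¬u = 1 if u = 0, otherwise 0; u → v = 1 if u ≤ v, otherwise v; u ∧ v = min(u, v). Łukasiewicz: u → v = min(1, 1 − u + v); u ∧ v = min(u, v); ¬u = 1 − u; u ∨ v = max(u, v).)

-0.76

Gödel evaluation:
  ¬a: Gödel ¬ of 0.41 = 0 (operand ≠ 0)
  (b → ¬a): 0.76 > 0, so result = 0
  (a ∧ b) = min(0.41, 0.76) = 0.41
  ¬(a ∧ b): Gödel ¬ of 0.41 = 0 (operand ≠ 0)
  ((b → ¬a) ∨ ¬(a ∧ b)) = max(0, 0) = 0
  ¬((b → ¬a) ∨ ¬(a ∧ b)): Gödel ¬ of 0 = 1 (operand is 0)
  ¬¬((b → ¬a) ∨ ¬(a ∧ b)): Gödel ¬ of 1 = 0 (operand ≠ 0)
  (¬¬((b → ¬a) ∨ ¬(a ∧ b)) ∧ b) = min(0, 0.76) = 0
  Gödel value = 0
Łukasiewicz evaluation:
  ¬a: Łukasiewicz ¬ gives 1 − 0.41 = 0.59
  (b → ¬a): min(1, 1 − 0.76 + 0.59) = 0.83
  (a ∧ b) = min(0.41, 0.76) = 0.41
  ¬(a ∧ b): Łukasiewicz ¬ gives 1 − 0.41 = 0.59
  ((b → ¬a) ∨ ¬(a ∧ b)) = max(0.83, 0.59) = 0.83
  ¬((b → ¬a) ∨ ¬(a ∧ b)): Łukasiewicz ¬ gives 1 − 0.83 = 0.17
  ¬¬((b → ¬a) ∨ ¬(a ∧ b)): Łukasiewicz ¬ gives 1 − 0.17 = 0.83
  (¬¬((b → ¬a) ∨ ¬(a ∧ b)) ∧ b) = min(0.83, 0.76) = 0.76
  Łukasiewicz value = 0.76
Difference: 0 − 0.76 = -0.76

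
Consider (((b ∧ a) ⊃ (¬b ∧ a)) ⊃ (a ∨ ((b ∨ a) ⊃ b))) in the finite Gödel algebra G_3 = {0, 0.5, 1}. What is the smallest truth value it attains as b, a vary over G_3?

The minimum is attained at b = 0, a = 0.5:
  (b ∧ a) = min(0, 0.5) = 0
  ¬b: Gödel ¬ of 0 = 1 (operand is 0)
  (¬b ∧ a) = min(1, 0.5) = 0.5
  ((b ∧ a) ⊃ (¬b ∧ a)): 0 ≤ 0.5, so result = 1
  (b ∨ a) = max(0, 0.5) = 0.5
  ((b ∨ a) ⊃ b): 0.5 > 0, so result = 0
  (a ∨ ((b ∨ a) ⊃ b)) = max(0.5, 0) = 0.5
  (((b ∧ a) ⊃ (¬b ∧ a)) ⊃ (a ∨ ((b ∨ a) ⊃ b))): 1 > 0.5, so result = 0.5
Checking all 9 assignments confirms none give a value below 0.50.

0.50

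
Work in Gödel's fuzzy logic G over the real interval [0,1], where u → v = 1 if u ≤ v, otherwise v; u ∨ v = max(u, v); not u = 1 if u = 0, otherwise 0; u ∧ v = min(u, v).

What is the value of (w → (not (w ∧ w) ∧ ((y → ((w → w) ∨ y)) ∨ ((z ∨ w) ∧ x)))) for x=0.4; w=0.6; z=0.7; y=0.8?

0.00

(w ∧ w) = min(0.6, 0.6) = 0.6
not (w ∧ w): Gödel ¬ of 0.6 = 0 (operand ≠ 0)
(w → w): 0.6 ≤ 0.6, so result = 1
((w → w) ∨ y) = max(1, 0.8) = 1
(y → ((w → w) ∨ y)): 0.8 ≤ 1, so result = 1
(z ∨ w) = max(0.7, 0.6) = 0.7
((z ∨ w) ∧ x) = min(0.7, 0.4) = 0.4
((y → ((w → w) ∨ y)) ∨ ((z ∨ w) ∧ x)) = max(1, 0.4) = 1
(not (w ∧ w) ∧ ((y → ((w → w) ∨ y)) ∨ ((z ∨ w) ∧ x))) = min(0, 1) = 0
(w → (not (w ∧ w) ∧ ((y → ((w → w) ∨ y)) ∨ ((z ∨ w) ∧ x)))): 0.6 > 0, so result = 0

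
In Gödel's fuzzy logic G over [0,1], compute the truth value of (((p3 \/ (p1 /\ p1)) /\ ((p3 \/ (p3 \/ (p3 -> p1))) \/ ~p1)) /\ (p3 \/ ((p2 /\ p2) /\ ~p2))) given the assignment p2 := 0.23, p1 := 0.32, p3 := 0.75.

(p1 /\ p1) = min(0.32, 0.32) = 0.32
(p3 \/ (p1 /\ p1)) = max(0.75, 0.32) = 0.75
(p3 -> p1): 0.75 > 0.32, so result = 0.32
(p3 \/ (p3 -> p1)) = max(0.75, 0.32) = 0.75
(p3 \/ (p3 \/ (p3 -> p1))) = max(0.75, 0.75) = 0.75
~p1: Gödel ¬ of 0.32 = 0 (operand ≠ 0)
((p3 \/ (p3 \/ (p3 -> p1))) \/ ~p1) = max(0.75, 0) = 0.75
((p3 \/ (p1 /\ p1)) /\ ((p3 \/ (p3 \/ (p3 -> p1))) \/ ~p1)) = min(0.75, 0.75) = 0.75
(p2 /\ p2) = min(0.23, 0.23) = 0.23
~p2: Gödel ¬ of 0.23 = 0 (operand ≠ 0)
((p2 /\ p2) /\ ~p2) = min(0.23, 0) = 0
(p3 \/ ((p2 /\ p2) /\ ~p2)) = max(0.75, 0) = 0.75
(((p3 \/ (p1 /\ p1)) /\ ((p3 \/ (p3 \/ (p3 -> p1))) \/ ~p1)) /\ (p3 \/ ((p2 /\ p2) /\ ~p2))) = min(0.75, 0.75) = 0.75

0.75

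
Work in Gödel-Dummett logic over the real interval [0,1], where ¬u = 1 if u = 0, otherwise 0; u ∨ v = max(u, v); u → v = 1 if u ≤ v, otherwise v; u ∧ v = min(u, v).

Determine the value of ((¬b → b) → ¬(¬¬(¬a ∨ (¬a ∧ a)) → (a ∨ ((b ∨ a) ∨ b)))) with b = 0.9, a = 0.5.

¬b: Gödel ¬ of 0.9 = 0 (operand ≠ 0)
(¬b → b): 0 ≤ 0.9, so result = 1
¬a: Gödel ¬ of 0.5 = 0 (operand ≠ 0)
¬a: Gödel ¬ of 0.5 = 0 (operand ≠ 0)
(¬a ∧ a) = min(0, 0.5) = 0
(¬a ∨ (¬a ∧ a)) = max(0, 0) = 0
¬(¬a ∨ (¬a ∧ a)): Gödel ¬ of 0 = 1 (operand is 0)
¬¬(¬a ∨ (¬a ∧ a)): Gödel ¬ of 1 = 0 (operand ≠ 0)
(b ∨ a) = max(0.9, 0.5) = 0.9
((b ∨ a) ∨ b) = max(0.9, 0.9) = 0.9
(a ∨ ((b ∨ a) ∨ b)) = max(0.5, 0.9) = 0.9
(¬¬(¬a ∨ (¬a ∧ a)) → (a ∨ ((b ∨ a) ∨ b))): 0 ≤ 0.9, so result = 1
¬(¬¬(¬a ∨ (¬a ∧ a)) → (a ∨ ((b ∨ a) ∨ b))): Gödel ¬ of 1 = 0 (operand ≠ 0)
((¬b → b) → ¬(¬¬(¬a ∨ (¬a ∧ a)) → (a ∨ ((b ∨ a) ∨ b)))): 1 > 0, so result = 0

0.00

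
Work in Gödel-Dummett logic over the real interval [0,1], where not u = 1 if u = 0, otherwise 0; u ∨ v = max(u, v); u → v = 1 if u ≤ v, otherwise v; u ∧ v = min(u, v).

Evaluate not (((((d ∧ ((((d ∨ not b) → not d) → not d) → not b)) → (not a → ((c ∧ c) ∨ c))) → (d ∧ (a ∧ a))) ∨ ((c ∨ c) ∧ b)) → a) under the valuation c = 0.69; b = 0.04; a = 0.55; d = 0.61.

0.00

not b: Gödel ¬ of 0.04 = 0 (operand ≠ 0)
(d ∨ not b) = max(0.61, 0) = 0.61
not d: Gödel ¬ of 0.61 = 0 (operand ≠ 0)
((d ∨ not b) → not d): 0.61 > 0, so result = 0
not d: Gödel ¬ of 0.61 = 0 (operand ≠ 0)
(((d ∨ not b) → not d) → not d): 0 ≤ 0, so result = 1
not b: Gödel ¬ of 0.04 = 0 (operand ≠ 0)
((((d ∨ not b) → not d) → not d) → not b): 1 > 0, so result = 0
(d ∧ ((((d ∨ not b) → not d) → not d) → not b)) = min(0.61, 0) = 0
not a: Gödel ¬ of 0.55 = 0 (operand ≠ 0)
(c ∧ c) = min(0.69, 0.69) = 0.69
((c ∧ c) ∨ c) = max(0.69, 0.69) = 0.69
(not a → ((c ∧ c) ∨ c)): 0 ≤ 0.69, so result = 1
((d ∧ ((((d ∨ not b) → not d) → not d) → not b)) → (not a → ((c ∧ c) ∨ c))): 0 ≤ 1, so result = 1
(a ∧ a) = min(0.55, 0.55) = 0.55
(d ∧ (a ∧ a)) = min(0.61, 0.55) = 0.55
(((d ∧ ((((d ∨ not b) → not d) → not d) → not b)) → (not a → ((c ∧ c) ∨ c))) → (d ∧ (a ∧ a))): 1 > 0.55, so result = 0.55
(c ∨ c) = max(0.69, 0.69) = 0.69
((c ∨ c) ∧ b) = min(0.69, 0.04) = 0.04
((((d ∧ ((((d ∨ not b) → not d) → not d) → not b)) → (not a → ((c ∧ c) ∨ c))) → (d ∧ (a ∧ a))) ∨ ((c ∨ c) ∧ b)) = max(0.55, 0.04) = 0.55
(((((d ∧ ((((d ∨ not b) → not d) → not d) → not b)) → (not a → ((c ∧ c) ∨ c))) → (d ∧ (a ∧ a))) ∨ ((c ∨ c) ∧ b)) → a): 0.55 ≤ 0.55, so result = 1
not (((((d ∧ ((((d ∨ not b) → not d) → not d) → not b)) → (not a → ((c ∧ c) ∨ c))) → (d ∧ (a ∧ a))) ∨ ((c ∨ c) ∧ b)) → a): Gödel ¬ of 1 = 0 (operand ≠ 0)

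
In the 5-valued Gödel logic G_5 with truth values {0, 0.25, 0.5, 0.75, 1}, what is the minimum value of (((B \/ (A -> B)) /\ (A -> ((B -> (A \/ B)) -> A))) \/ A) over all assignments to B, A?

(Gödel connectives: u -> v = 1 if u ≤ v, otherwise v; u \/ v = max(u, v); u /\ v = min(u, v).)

0.25

The minimum is attained at B = 0, A = 0.25:
  (A -> B): 0.25 > 0, so result = 0
  (B \/ (A -> B)) = max(0, 0) = 0
  (A \/ B) = max(0.25, 0) = 0.25
  (B -> (A \/ B)): 0 ≤ 0.25, so result = 1
  ((B -> (A \/ B)) -> A): 1 > 0.25, so result = 0.25
  (A -> ((B -> (A \/ B)) -> A)): 0.25 ≤ 0.25, so result = 1
  ((B \/ (A -> B)) /\ (A -> ((B -> (A \/ B)) -> A))) = min(0, 1) = 0
  (((B \/ (A -> B)) /\ (A -> ((B -> (A \/ B)) -> A))) \/ A) = max(0, 0.25) = 0.25
Checking all 25 assignments confirms none give a value below 0.25.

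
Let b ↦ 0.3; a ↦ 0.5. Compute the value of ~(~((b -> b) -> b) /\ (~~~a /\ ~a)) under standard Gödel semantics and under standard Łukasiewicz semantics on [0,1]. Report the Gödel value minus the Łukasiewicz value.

0.50

Gödel evaluation:
  (b -> b): 0.3 ≤ 0.3, so result = 1
  ((b -> b) -> b): 1 > 0.3, so result = 0.3
  ~((b -> b) -> b): Gödel ¬ of 0.3 = 0 (operand ≠ 0)
  ~a: Gödel ¬ of 0.5 = 0 (operand ≠ 0)
  ~~a: Gödel ¬ of 0 = 1 (operand is 0)
  ~~~a: Gödel ¬ of 1 = 0 (operand ≠ 0)
  ~a: Gödel ¬ of 0.5 = 0 (operand ≠ 0)
  (~~~a /\ ~a) = min(0, 0) = 0
  (~((b -> b) -> b) /\ (~~~a /\ ~a)) = min(0, 0) = 0
  ~(~((b -> b) -> b) /\ (~~~a /\ ~a)): Gödel ¬ of 0 = 1 (operand is 0)
  Gödel value = 1
Łukasiewicz evaluation:
  (b -> b): min(1, 1 − 0.3 + 0.3) = 1
  ((b -> b) -> b): min(1, 1 − 1 + 0.3) = 0.3
  ~((b -> b) -> b): Łukasiewicz ¬ gives 1 − 0.3 = 0.7
  ~a: Łukasiewicz ¬ gives 1 − 0.5 = 0.5
  ~~a: Łukasiewicz ¬ gives 1 − 0.5 = 0.5
  ~~~a: Łukasiewicz ¬ gives 1 − 0.5 = 0.5
  ~a: Łukasiewicz ¬ gives 1 − 0.5 = 0.5
  (~~~a /\ ~a) = min(0.5, 0.5) = 0.5
  (~((b -> b) -> b) /\ (~~~a /\ ~a)) = min(0.7, 0.5) = 0.5
  ~(~((b -> b) -> b) /\ (~~~a /\ ~a)): Łukasiewicz ¬ gives 1 − 0.5 = 0.5
  Łukasiewicz value = 0.5
Difference: 1 − 0.5 = 0.50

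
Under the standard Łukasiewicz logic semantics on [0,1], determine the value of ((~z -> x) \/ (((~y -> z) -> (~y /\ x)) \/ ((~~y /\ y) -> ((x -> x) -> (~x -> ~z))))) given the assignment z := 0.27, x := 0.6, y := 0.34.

~z: Łukasiewicz ¬ gives 1 − 0.27 = 0.73
(~z -> x): min(1, 1 − 0.73 + 0.6) = 0.87
~y: Łukasiewicz ¬ gives 1 − 0.34 = 0.66
(~y -> z): min(1, 1 − 0.66 + 0.27) = 0.61
~y: Łukasiewicz ¬ gives 1 − 0.34 = 0.66
(~y /\ x) = min(0.66, 0.6) = 0.6
((~y -> z) -> (~y /\ x)): min(1, 1 − 0.61 + 0.6) = 0.99
~y: Łukasiewicz ¬ gives 1 − 0.34 = 0.66
~~y: Łukasiewicz ¬ gives 1 − 0.66 = 0.34
(~~y /\ y) = min(0.34, 0.34) = 0.34
(x -> x): min(1, 1 − 0.6 + 0.6) = 1
~x: Łukasiewicz ¬ gives 1 − 0.6 = 0.4
~z: Łukasiewicz ¬ gives 1 − 0.27 = 0.73
(~x -> ~z): min(1, 1 − 0.4 + 0.73) = 1
((x -> x) -> (~x -> ~z)): min(1, 1 − 1 + 1) = 1
((~~y /\ y) -> ((x -> x) -> (~x -> ~z))): min(1, 1 − 0.34 + 1) = 1
(((~y -> z) -> (~y /\ x)) \/ ((~~y /\ y) -> ((x -> x) -> (~x -> ~z)))) = max(0.99, 1) = 1
((~z -> x) \/ (((~y -> z) -> (~y /\ x)) \/ ((~~y /\ y) -> ((x -> x) -> (~x -> ~z))))) = max(0.87, 1) = 1

1.00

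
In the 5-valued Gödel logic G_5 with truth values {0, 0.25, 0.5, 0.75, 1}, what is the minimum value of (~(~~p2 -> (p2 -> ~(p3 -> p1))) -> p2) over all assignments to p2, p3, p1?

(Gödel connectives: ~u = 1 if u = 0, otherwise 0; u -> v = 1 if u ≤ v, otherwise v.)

The minimum is attained at p2 = 0.25, p3 = 0, p1 = 0:
  ~p2: Gödel ¬ of 0.25 = 0 (operand ≠ 0)
  ~~p2: Gödel ¬ of 0 = 1 (operand is 0)
  (p3 -> p1): 0 ≤ 0, so result = 1
  ~(p3 -> p1): Gödel ¬ of 1 = 0 (operand ≠ 0)
  (p2 -> ~(p3 -> p1)): 0.25 > 0, so result = 0
  (~~p2 -> (p2 -> ~(p3 -> p1))): 1 > 0, so result = 0
  ~(~~p2 -> (p2 -> ~(p3 -> p1))): Gödel ¬ of 0 = 1 (operand is 0)
  (~(~~p2 -> (p2 -> ~(p3 -> p1))) -> p2): 1 > 0.25, so result = 0.25
Checking all 125 assignments confirms none give a value below 0.25.

0.25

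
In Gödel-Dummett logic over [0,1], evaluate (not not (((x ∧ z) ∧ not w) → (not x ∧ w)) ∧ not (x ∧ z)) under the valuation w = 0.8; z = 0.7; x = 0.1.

0.00

(x ∧ z) = min(0.1, 0.7) = 0.1
not w: Gödel ¬ of 0.8 = 0 (operand ≠ 0)
((x ∧ z) ∧ not w) = min(0.1, 0) = 0
not x: Gödel ¬ of 0.1 = 0 (operand ≠ 0)
(not x ∧ w) = min(0, 0.8) = 0
(((x ∧ z) ∧ not w) → (not x ∧ w)): 0 ≤ 0, so result = 1
not (((x ∧ z) ∧ not w) → (not x ∧ w)): Gödel ¬ of 1 = 0 (operand ≠ 0)
not not (((x ∧ z) ∧ not w) → (not x ∧ w)): Gödel ¬ of 0 = 1 (operand is 0)
(x ∧ z) = min(0.1, 0.7) = 0.1
not (x ∧ z): Gödel ¬ of 0.1 = 0 (operand ≠ 0)
(not not (((x ∧ z) ∧ not w) → (not x ∧ w)) ∧ not (x ∧ z)) = min(1, 0) = 0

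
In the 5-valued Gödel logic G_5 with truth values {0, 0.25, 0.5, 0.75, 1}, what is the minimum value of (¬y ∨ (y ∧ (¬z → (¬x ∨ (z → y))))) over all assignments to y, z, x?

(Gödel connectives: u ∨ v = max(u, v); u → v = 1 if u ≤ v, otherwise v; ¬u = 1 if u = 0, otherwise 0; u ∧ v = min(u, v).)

The minimum is attained at y = 0.25, z = 0, x = 0:
  ¬y: Gödel ¬ of 0.25 = 0 (operand ≠ 0)
  ¬z: Gödel ¬ of 0 = 1 (operand is 0)
  ¬x: Gödel ¬ of 0 = 1 (operand is 0)
  (z → y): 0 ≤ 0.25, so result = 1
  (¬x ∨ (z → y)) = max(1, 1) = 1
  (¬z → (¬x ∨ (z → y))): 1 ≤ 1, so result = 1
  (y ∧ (¬z → (¬x ∨ (z → y)))) = min(0.25, 1) = 0.25
  (¬y ∨ (y ∧ (¬z → (¬x ∨ (z → y))))) = max(0, 0.25) = 0.25
Checking all 125 assignments confirms none give a value below 0.25.

0.25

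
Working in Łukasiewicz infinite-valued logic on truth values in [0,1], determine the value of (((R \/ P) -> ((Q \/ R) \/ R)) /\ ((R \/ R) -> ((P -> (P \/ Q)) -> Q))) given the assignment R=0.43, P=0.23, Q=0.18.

0.75

(R \/ P) = max(0.43, 0.23) = 0.43
(Q \/ R) = max(0.18, 0.43) = 0.43
((Q \/ R) \/ R) = max(0.43, 0.43) = 0.43
((R \/ P) -> ((Q \/ R) \/ R)): min(1, 1 − 0.43 + 0.43) = 1
(R \/ R) = max(0.43, 0.43) = 0.43
(P \/ Q) = max(0.23, 0.18) = 0.23
(P -> (P \/ Q)): min(1, 1 − 0.23 + 0.23) = 1
((P -> (P \/ Q)) -> Q): min(1, 1 − 1 + 0.18) = 0.18
((R \/ R) -> ((P -> (P \/ Q)) -> Q)): min(1, 1 − 0.43 + 0.18) = 0.75
(((R \/ P) -> ((Q \/ R) \/ R)) /\ ((R \/ R) -> ((P -> (P \/ Q)) -> Q))) = min(1, 0.75) = 0.75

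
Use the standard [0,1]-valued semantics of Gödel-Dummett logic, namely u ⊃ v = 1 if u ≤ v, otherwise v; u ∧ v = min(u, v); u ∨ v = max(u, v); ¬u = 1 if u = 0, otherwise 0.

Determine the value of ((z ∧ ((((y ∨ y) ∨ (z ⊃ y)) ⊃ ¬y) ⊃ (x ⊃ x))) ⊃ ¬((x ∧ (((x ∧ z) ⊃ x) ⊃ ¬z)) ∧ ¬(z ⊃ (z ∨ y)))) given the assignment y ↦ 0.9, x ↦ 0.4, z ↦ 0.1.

(y ∨ y) = max(0.9, 0.9) = 0.9
(z ⊃ y): 0.1 ≤ 0.9, so result = 1
((y ∨ y) ∨ (z ⊃ y)) = max(0.9, 1) = 1
¬y: Gödel ¬ of 0.9 = 0 (operand ≠ 0)
(((y ∨ y) ∨ (z ⊃ y)) ⊃ ¬y): 1 > 0, so result = 0
(x ⊃ x): 0.4 ≤ 0.4, so result = 1
((((y ∨ y) ∨ (z ⊃ y)) ⊃ ¬y) ⊃ (x ⊃ x)): 0 ≤ 1, so result = 1
(z ∧ ((((y ∨ y) ∨ (z ⊃ y)) ⊃ ¬y) ⊃ (x ⊃ x))) = min(0.1, 1) = 0.1
(x ∧ z) = min(0.4, 0.1) = 0.1
((x ∧ z) ⊃ x): 0.1 ≤ 0.4, so result = 1
¬z: Gödel ¬ of 0.1 = 0 (operand ≠ 0)
(((x ∧ z) ⊃ x) ⊃ ¬z): 1 > 0, so result = 0
(x ∧ (((x ∧ z) ⊃ x) ⊃ ¬z)) = min(0.4, 0) = 0
(z ∨ y) = max(0.1, 0.9) = 0.9
(z ⊃ (z ∨ y)): 0.1 ≤ 0.9, so result = 1
¬(z ⊃ (z ∨ y)): Gödel ¬ of 1 = 0 (operand ≠ 0)
((x ∧ (((x ∧ z) ⊃ x) ⊃ ¬z)) ∧ ¬(z ⊃ (z ∨ y))) = min(0, 0) = 0
¬((x ∧ (((x ∧ z) ⊃ x) ⊃ ¬z)) ∧ ¬(z ⊃ (z ∨ y))): Gödel ¬ of 0 = 1 (operand is 0)
((z ∧ ((((y ∨ y) ∨ (z ⊃ y)) ⊃ ¬y) ⊃ (x ⊃ x))) ⊃ ¬((x ∧ (((x ∧ z) ⊃ x) ⊃ ¬z)) ∧ ¬(z ⊃ (z ∨ y)))): 0.1 ≤ 1, so result = 1

1.00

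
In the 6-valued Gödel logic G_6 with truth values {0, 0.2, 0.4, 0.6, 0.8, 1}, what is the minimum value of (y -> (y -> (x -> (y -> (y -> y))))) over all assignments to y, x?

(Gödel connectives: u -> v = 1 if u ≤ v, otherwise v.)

1.00

Every assignment gives 1. For instance at y = 0, x = 0:
  (y -> y): 0 ≤ 0, so result = 1
  (y -> (y -> y)): 0 ≤ 1, so result = 1
  (x -> (y -> (y -> y))): 0 ≤ 1, so result = 1
  (y -> (x -> (y -> (y -> y)))): 0 ≤ 1, so result = 1
  (y -> (y -> (x -> (y -> (y -> y))))): 0 ≤ 1, so result = 1
All 36 assignments give value 1 — the formula is a G_6-tautology.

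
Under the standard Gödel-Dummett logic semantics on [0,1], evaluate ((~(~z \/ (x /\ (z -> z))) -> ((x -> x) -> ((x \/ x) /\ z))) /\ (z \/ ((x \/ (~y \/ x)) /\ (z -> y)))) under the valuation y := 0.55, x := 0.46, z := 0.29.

~z: Gödel ¬ of 0.29 = 0 (operand ≠ 0)
(z -> z): 0.29 ≤ 0.29, so result = 1
(x /\ (z -> z)) = min(0.46, 1) = 0.46
(~z \/ (x /\ (z -> z))) = max(0, 0.46) = 0.46
~(~z \/ (x /\ (z -> z))): Gödel ¬ of 0.46 = 0 (operand ≠ 0)
(x -> x): 0.46 ≤ 0.46, so result = 1
(x \/ x) = max(0.46, 0.46) = 0.46
((x \/ x) /\ z) = min(0.46, 0.29) = 0.29
((x -> x) -> ((x \/ x) /\ z)): 1 > 0.29, so result = 0.29
(~(~z \/ (x /\ (z -> z))) -> ((x -> x) -> ((x \/ x) /\ z))): 0 ≤ 0.29, so result = 1
~y: Gödel ¬ of 0.55 = 0 (operand ≠ 0)
(~y \/ x) = max(0, 0.46) = 0.46
(x \/ (~y \/ x)) = max(0.46, 0.46) = 0.46
(z -> y): 0.29 ≤ 0.55, so result = 1
((x \/ (~y \/ x)) /\ (z -> y)) = min(0.46, 1) = 0.46
(z \/ ((x \/ (~y \/ x)) /\ (z -> y))) = max(0.29, 0.46) = 0.46
((~(~z \/ (x /\ (z -> z))) -> ((x -> x) -> ((x \/ x) /\ z))) /\ (z \/ ((x \/ (~y \/ x)) /\ (z -> y)))) = min(1, 0.46) = 0.46

0.46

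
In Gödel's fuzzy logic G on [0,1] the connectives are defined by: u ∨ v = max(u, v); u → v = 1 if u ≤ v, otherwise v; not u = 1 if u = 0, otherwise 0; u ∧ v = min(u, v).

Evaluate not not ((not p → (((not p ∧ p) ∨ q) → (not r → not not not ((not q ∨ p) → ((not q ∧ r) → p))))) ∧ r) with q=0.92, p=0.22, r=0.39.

1.00

not p: Gödel ¬ of 0.22 = 0 (operand ≠ 0)
not p: Gödel ¬ of 0.22 = 0 (operand ≠ 0)
(not p ∧ p) = min(0, 0.22) = 0
((not p ∧ p) ∨ q) = max(0, 0.92) = 0.92
not r: Gödel ¬ of 0.39 = 0 (operand ≠ 0)
not q: Gödel ¬ of 0.92 = 0 (operand ≠ 0)
(not q ∨ p) = max(0, 0.22) = 0.22
not q: Gödel ¬ of 0.92 = 0 (operand ≠ 0)
(not q ∧ r) = min(0, 0.39) = 0
((not q ∧ r) → p): 0 ≤ 0.22, so result = 1
((not q ∨ p) → ((not q ∧ r) → p)): 0.22 ≤ 1, so result = 1
not ((not q ∨ p) → ((not q ∧ r) → p)): Gödel ¬ of 1 = 0 (operand ≠ 0)
not not ((not q ∨ p) → ((not q ∧ r) → p)): Gödel ¬ of 0 = 1 (operand is 0)
not not not ((not q ∨ p) → ((not q ∧ r) → p)): Gödel ¬ of 1 = 0 (operand ≠ 0)
(not r → not not not ((not q ∨ p) → ((not q ∧ r) → p))): 0 ≤ 0, so result = 1
(((not p ∧ p) ∨ q) → (not r → not not not ((not q ∨ p) → ((not q ∧ r) → p)))): 0.92 ≤ 1, so result = 1
(not p → (((not p ∧ p) ∨ q) → (not r → not not not ((not q ∨ p) → ((not q ∧ r) → p))))): 0 ≤ 1, so result = 1
((not p → (((not p ∧ p) ∨ q) → (not r → not not not ((not q ∨ p) → ((not q ∧ r) → p))))) ∧ r) = min(1, 0.39) = 0.39
not ((not p → (((not p ∧ p) ∨ q) → (not r → not not not ((not q ∨ p) → ((not q ∧ r) → p))))) ∧ r): Gödel ¬ of 0.39 = 0 (operand ≠ 0)
not not ((not p → (((not p ∧ p) ∨ q) → (not r → not not not ((not q ∨ p) → ((not q ∧ r) → p))))) ∧ r): Gödel ¬ of 0 = 1 (operand is 0)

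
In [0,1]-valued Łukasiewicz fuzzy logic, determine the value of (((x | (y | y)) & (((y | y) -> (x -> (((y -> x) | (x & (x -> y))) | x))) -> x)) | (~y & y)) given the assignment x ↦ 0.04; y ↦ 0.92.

0.08

(y | y) = max(0.92, 0.92) = 0.92
(x | (y | y)) = max(0.04, 0.92) = 0.92
(y | y) = max(0.92, 0.92) = 0.92
(y -> x): min(1, 1 − 0.92 + 0.04) = 0.12
(x -> y): min(1, 1 − 0.04 + 0.92) = 1
(x & (x -> y)) = min(0.04, 1) = 0.04
((y -> x) | (x & (x -> y))) = max(0.12, 0.04) = 0.12
(((y -> x) | (x & (x -> y))) | x) = max(0.12, 0.04) = 0.12
(x -> (((y -> x) | (x & (x -> y))) | x)): min(1, 1 − 0.04 + 0.12) = 1
((y | y) -> (x -> (((y -> x) | (x & (x -> y))) | x))): min(1, 1 − 0.92 + 1) = 1
(((y | y) -> (x -> (((y -> x) | (x & (x -> y))) | x))) -> x): min(1, 1 − 1 + 0.04) = 0.04
((x | (y | y)) & (((y | y) -> (x -> (((y -> x) | (x & (x -> y))) | x))) -> x)) = min(0.92, 0.04) = 0.04
~y: Łukasiewicz ¬ gives 1 − 0.92 = 0.08
(~y & y) = min(0.08, 0.92) = 0.08
(((x | (y | y)) & (((y | y) -> (x -> (((y -> x) | (x & (x -> y))) | x))) -> x)) | (~y & y)) = max(0.04, 0.08) = 0.08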